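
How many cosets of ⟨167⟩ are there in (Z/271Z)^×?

6

ord(167) | φ(271) = 271 − 1 = 270 = 2 · 3^3 · 5.
Divisors of 270: 1, 2, 3, 5, 6, 9, 10, 15, 18, 27, 30, 45, 54, 90, 135, 270.
Test each divisor d:
167^1 ≡ 167 (mod 271)
167^2 ≡ 247 (mod 271)
167^3 ≡ 57 (mod 271)
167^5 ≡ 258 (mod 271)
167^6 ≡ 268 (mod 271)
167^9 ≡ 100 (mod 271)
167^10 ≡ 169 (mod 271)
167^15 ≡ 242 (mod 271)
167^18 ≡ 244 (mod 271)
167^27 ≡ 10 (mod 271)
167^30 ≡ 28 (mod 271)
167^45 ≡ 1 (mod 271) ✓
The order of 167 is 45, so the subgroup it generates has 45 elements.
[(Z/271Z)^× : ⟨167⟩] = 270/45 = 6.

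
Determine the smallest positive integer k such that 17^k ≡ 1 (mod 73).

24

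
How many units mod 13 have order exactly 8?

φ(13) = 13 − 1 = 12 = 2^2 · 3.
(Z/13Z)^× is cyclic (|G| = 12); a cyclic group of order m has exactly φ(d) elements of each order d | m, and none otherwise.
Since 8 ∤ 12, the count is 0.

0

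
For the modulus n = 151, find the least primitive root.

φ(151) = 151 − 1 = 150 = 2 · 3 · 5^2.
g is a primitive root iff g^(150/q) ≢ 1 (mod 151) for each prime q ∈ {2, 3, 5}.
g = 2: 2^75 ≡ 1 — hits 1, so not a primitive root.
g = 3: 3^75 ≡ 150; 3^50 ≡ 1 — hits 1, so not a primitive root.
g = 4: 4^75 ≡ 1 — hits 1, so not a primitive root.
g = 5: 5^75 ≡ 1 — hits 1, so not a primitive root.
g = 6: 6^75 ≡ 150; 6^50 ≡ 32; 6^30 ≡ 59 — none is 1, so 6 is a primitive root.
Hence the least primitive root of 151 is 6.

6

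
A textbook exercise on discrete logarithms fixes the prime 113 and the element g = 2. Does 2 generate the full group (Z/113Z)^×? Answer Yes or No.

φ(113) = 113 − 1 = 112 = 2^4 · 7.
Test 2^(112/q) mod 113 for each prime factor q of 112:
2^56 ≡ 1 (mod 113)  [q = 2: ≡ 1 ✗]
2^16 ≡ 109 (mod 113)  [q = 7: ≢ 1 ✓]
2^56 ≡ 1 shows ord(2) | 56, strictly less than φ(113); not a primitive root.

No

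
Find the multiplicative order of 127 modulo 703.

18

Since 127 ∈ (Z/703Z)^×, its order divides φ(703) = φ(19·37) = (19−1)·(37−1) = 18·36 = 648 = 2^3 · 3^4.
Divisors of 648: 1, 2, 3, 4, 6, 8, 9, 12, 18, 24, 27, 36, 54, 72, 81, 108, 162, 216, 324, 648.
Test each divisor d:
127^1 ≡ 127 (mod 703)
127^2 ≡ 663 (mod 703)
127^3 ≡ 544 (mod 703)
127^4 ≡ 194 (mod 703)
127^6 ≡ 676 (mod 703)
127^8 ≡ 377 (mod 703)
127^9 ≡ 75 (mod 703)
127^12 ≡ 26 (mod 703)
127^18 ≡ 1 (mod 703) ✓
So ord_703(127) = 18.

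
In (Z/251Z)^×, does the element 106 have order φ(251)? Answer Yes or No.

No

φ(251) = 251 − 1 = 250 = 2 · 5^3.
Test 106^(250/q) mod 251 for each prime factor q of 250:
106^125 ≡ 1 (mod 251)  [q = 2: ≡ 1 ✗]
106^50 ≡ 113 (mod 251)  [q = 5: ≢ 1 ✓]
Since 106^125 ≡ 1, the order of 106 divides 125 < 250, so 106 is not a primitive root.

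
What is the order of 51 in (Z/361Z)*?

ord(51) | φ(361) = φ(19^2) = 19·(19−1) = 342 = 2 · 3^2 · 19.
Divisors of 342: 1, 2, 3, 6, 9, 18, 19, 38, 57, 114, 171, 342.
Check 51^d mod 361 for each divisor in increasing order:
51^1 ≡ 51
51^2 ≡ 74
51^3 ≡ 164
51^6 ≡ 182
51^9 ≡ 246
51^18 ≡ 229
51^19 ≡ 127
51^38 ≡ 245
51^57 ≡ 69
51^114 ≡ 68
51^171 ≡ 360
51^342 ≡ 1
Hence ord(51) = 342.

342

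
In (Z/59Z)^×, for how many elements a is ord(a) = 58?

φ(59) = 59 − 1 = 58 = 2 · 29.
In a cyclic group of order 58, there are φ(d) elements of order d for each divisor d of 58, and zero for non-divisors.
58 = 2 · 29 divides 58, and φ(58) = 28.

28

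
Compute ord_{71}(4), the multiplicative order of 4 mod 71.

ord(4) | φ(71) = 71 − 1 = 70 = 2 · 5 · 7.
Divisors of 70: 1, 2, 5, 7, 10, 14, 35, 70.
Evaluate successive powers at the divisors of 70:
4^1 ≡ 4
4^2 ≡ 16
4^5 ≡ 30
4^7 ≡ 54
4^10 ≡ 48
4^14 ≡ 5
4^35 ≡ 1
Hence ord(4) = 35.

35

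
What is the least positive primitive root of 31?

φ(31) = 31 − 1 = 30 = 2 · 3 · 5.
g is a primitive root iff g^(30/q) ≢ 1 (mod 31) for each prime q ∈ {2, 3, 5}.
g = 2: 2^15 ≡ 1 — hits 1, so not a primitive root.
g = 3: 3^15 ≡ 30; 3^10 ≡ 25; 3^6 ≡ 16 — none is 1, so 3 is a primitive root.
Hence the least primitive root of 31 is 3.

3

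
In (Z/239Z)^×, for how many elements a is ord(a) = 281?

0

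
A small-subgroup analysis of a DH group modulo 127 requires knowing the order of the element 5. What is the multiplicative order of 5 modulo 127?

By Lagrange's theorem, ord_127(5) divides φ(127) = 127 − 1 = 126 = 2 · 3^2 · 7.
Divisors of 126: 1, 2, 3, 6, 7, 9, 14, 18, 21, 42, 63, 126.
Compute 5^d (mod 127) for the divisors d until we hit 1:
5^1 ≡ 5 (mod 127)
5^2 ≡ 25 (mod 127)
5^3 ≡ 125 (mod 127)
5^6 ≡ 4 (mod 127)
5^7 ≡ 20 (mod 127)
5^9 ≡ 119 (mod 127)
5^14 ≡ 19 (mod 127)
5^18 ≡ 64 (mod 127)
5^21 ≡ 126 (mod 127)
5^42 ≡ 1 (mod 127) ✓
So ord_127(5) = 42.

42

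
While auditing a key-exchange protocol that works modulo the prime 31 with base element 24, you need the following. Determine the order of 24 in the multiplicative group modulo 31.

30

Since 24 ∈ (Z/31Z)^×, its order divides φ(31) = 31 − 1 = 30 = 2 · 3 · 5.
Divisors of 30: 1, 2, 3, 5, 6, 10, 15, 30.
Test each divisor d:
24^1 ≡ 24
24^2 ≡ 18
24^3 ≡ 29
24^5 ≡ 26
24^6 ≡ 4
24^10 ≡ 25
24^15 ≡ 30
24^30 ≡ 1
The smallest such exponent is 30, so the order of 24 is 30.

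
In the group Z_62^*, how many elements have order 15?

8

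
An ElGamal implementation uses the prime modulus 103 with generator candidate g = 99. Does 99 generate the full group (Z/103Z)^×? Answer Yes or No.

φ(103) = 103 − 1 = 102 = 2 · 3 · 17.
It suffices to check that the order of 99 is not a proper divisor of 102: compute 99^(102/q) for q ∈ {2, 3, 17}.
99^51 ≡ 102 (mod 103)  [q = 2: ≢ 1 ✓]
99^34 ≡ 56 (mod 103)  [q = 3: ≢ 1 ✓]
99^6 ≡ 79 (mod 103)  [q = 17: ≢ 1 ✓]
All checks pass, so 99 has order 102 and is a primitive root modulo 103.

Yes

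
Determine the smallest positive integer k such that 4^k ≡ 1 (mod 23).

11

The order of 4 must divide φ(23) = 23 − 1 = 22 = 2 · 11.
Divisors of 22: 1, 2, 11, 22.
Compute 4^d (mod 23) for the divisors d until we hit 1:
4^1 ≡ 4 (mod 23)
4^2 ≡ 16 (mod 23)
4^11 ≡ 1 (mod 23) ✓
So ord_23(4) = 11.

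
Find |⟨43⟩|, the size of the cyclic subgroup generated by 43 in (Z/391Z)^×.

88

The order of 43 must divide φ(391) = φ(17·23) = (17−1)·(23−1) = 16·22 = 352 = 2^5 · 11.
Divisors of 352: 1, 2, 4, 8, 11, 16, 22, 32, 44, 88, 176, 352.
Compute 43^d (mod 391) for the divisors d until we hit 1:
43^1 ≡ 43
43^2 ≡ 285
43^4 ≡ 288
43^8 ≡ 52
43^11 ≡ 321
43^16 ≡ 358
43^22 ≡ 208
43^32 ≡ 307
43^44 ≡ 254
43^88 ≡ 1
The smallest such exponent is 88, so the order of 43 is 88.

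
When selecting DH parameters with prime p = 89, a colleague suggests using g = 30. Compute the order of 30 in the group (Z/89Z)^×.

88

By Lagrange's theorem, ord_89(30) divides φ(89) = 89 − 1 = 88 = 2^3 · 11.
Divisors of 88: 1, 2, 4, 8, 11, 22, 44, 88.
Test each divisor d:
30^1 ≡ 30 (mod 89)
30^2 ≡ 10 (mod 89)
30^4 ≡ 11 (mod 89)
30^8 ≡ 32 (mod 89)
30^11 ≡ 77 (mod 89)
30^22 ≡ 55 (mod 89)
30^44 ≡ 88 (mod 89)
30^88 ≡ 1 (mod 89) ✓
Therefore the multiplicative order of 30 modulo 89 is 88.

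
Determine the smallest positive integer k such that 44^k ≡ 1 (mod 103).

102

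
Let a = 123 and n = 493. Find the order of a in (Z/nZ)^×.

ord(123) | φ(493) = φ(17·29) = (17−1)·(29−1) = 16·28 = 448 = 2^6 · 7.
Divisors of 448: 1, 2, 4, 7, 8, 14, 16, 28, 32, 56, 64, 112, 224, 448.
Compute 123^d (mod 493) for the divisors d until we hit 1:
123^1 ≡ 123 (mod 493)
123^2 ≡ 339 (mod 493)
123^4 ≡ 52 (mod 493)
123^7 ≡ 30 (mod 493)
123^8 ≡ 239 (mod 493)
123^14 ≡ 407 (mod 493)
123^16 ≡ 426 (mod 493)
123^28 ≡ 1 (mod 493) ✓
The smallest such exponent is 28, so the order of 123 is 28.

28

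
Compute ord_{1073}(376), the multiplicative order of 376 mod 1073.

4

Since 376 ∈ (Z/1073Z)^×, its order divides φ(1073) = φ(29·37) = (29−1)·(37−1) = 28·36 = 1008 = 2^4 · 3^2 · 7.
Divisors of 1008: 1, 2, 3, 4, 6, 7, 8, 9, 12, 14, 16, 18, 21, 24, 28, 36, 42, 48, 56, 63, 72, 84, 112, 126, 144, 168, 252, 336, 504, 1008.
Test each divisor d:
376^1 ≡ 376 (mod 1073)
376^2 ≡ 813 (mod 1073)
376^3 ≡ 956 (mod 1073)
376^4 ≡ 1 (mod 1073) ✓
Therefore the multiplicative order of 376 modulo 1073 is 4.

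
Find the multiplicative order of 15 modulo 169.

156

By Lagrange's theorem, ord_169(15) divides φ(169) = φ(13^2) = 13·(13−1) = 156 = 2^2 · 3 · 13.
Divisors of 156: 1, 2, 3, 4, 6, 12, 13, 26, 39, 52, 78, 156.
Compute 15^d (mod 169) for the divisors d until we hit 1:
15^1 ≡ 15 (mod 169)
15^2 ≡ 56 (mod 169)
15^3 ≡ 164 (mod 169)
15^4 ≡ 94 (mod 169)
15^6 ≡ 25 (mod 169)
15^12 ≡ 118 (mod 169)
15^13 ≡ 80 (mod 169)
15^26 ≡ 147 (mod 169)
15^39 ≡ 99 (mod 169)
15^52 ≡ 146 (mod 169)
15^78 ≡ 168 (mod 169)
15^156 ≡ 1 (mod 169) ✓
Therefore the multiplicative order of 15 modulo 169 is 156.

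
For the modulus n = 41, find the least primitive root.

6

φ(41) = 41 − 1 = 40 = 2^3 · 5.
g is a primitive root iff g^(40/q) ≢ 1 (mod 41) for each prime q ∈ {2, 5}.
g = 2: 2^20 ≡ 1 — hits 1, so not a primitive root.
g = 3: 3^20 ≡ 40; 3^8 ≡ 1 — hits 1, so not a primitive root.
g = 4: 4^20 ≡ 1 — hits 1, so not a primitive root.
g = 5: 5^20 ≡ 1 — hits 1, so not a primitive root.
g = 6: 6^20 ≡ 40; 6^8 ≡ 10 — none is 1, so 6 is a primitive root.
The smallest primitive root modulo 41 is 6.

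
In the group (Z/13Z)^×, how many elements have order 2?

1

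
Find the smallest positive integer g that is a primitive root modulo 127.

3

φ(127) = 127 − 1 = 126 = 2 · 3^2 · 7.
Test candidates g = 2, 3, … against the prime factors q ∈ {2, 3, 7} of φ(127): g is a generator iff g^(126/q) ≢ 1 for every such q.
g = 2: 2^63 ≡ 1 — hits 1, so not a primitive root.
g = 3: 3^63 ≡ 126; 3^42 ≡ 107; 3^18 ≡ 4 — none is 1, so 3 is a primitive root.
So 3 is the smallest generator of (Z/127Z)^×.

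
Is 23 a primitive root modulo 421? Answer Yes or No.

Yes

φ(421) = 421 − 1 = 420 = 2^2 · 3 · 5 · 7.
23 is a primitive root mod 421 iff 23^(φ(421)/q) ≢ 1 for every prime q | φ(421), i.e. q ∈ {2, 3, 5, 7}.
23^210 ≡ 420 (mod 421)  [q = 2: ≢ 1 ✓]
23^140 ≡ 400 (mod 421)  [q = 3: ≢ 1 ✓]
23^84 ≡ 377 (mod 421)  [q = 5: ≢ 1 ✓]
23^60 ≡ 247 (mod 421)  [q = 7: ≢ 1 ✓]
None equal 1, so ord_421(23) = 420: 23 is a primitive root.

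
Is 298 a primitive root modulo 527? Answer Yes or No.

No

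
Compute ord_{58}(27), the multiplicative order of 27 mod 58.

28

The order of 27 must divide φ(58) = φ(2)·φ(29) = 1·28 = 28 = 2^2 · 7.
Divisors of 28: 1, 2, 4, 7, 14, 28.
Test each divisor d:
27^1 ≡ 27 (mod 58)
27^2 ≡ 33 (mod 58)
27^4 ≡ 45 (mod 58)
27^7 ≡ 17 (mod 58)
27^14 ≡ 57 (mod 58)
27^28 ≡ 1 (mod 58) ✓
Hence ord(27) = 28.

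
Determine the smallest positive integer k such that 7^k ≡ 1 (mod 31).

15

By Lagrange's theorem, ord_31(7) divides φ(31) = 31 − 1 = 30 = 2 · 3 · 5.
Divisors of 30: 1, 2, 3, 5, 6, 10, 15, 30.
Test each divisor d:
7^1 ≡ 7 (mod 31)
7^2 ≡ 18 (mod 31)
7^3 ≡ 2 (mod 31)
7^5 ≡ 5 (mod 31)
7^6 ≡ 4 (mod 31)
7^10 ≡ 25 (mod 31)
7^15 ≡ 1 (mod 31) ✓
The smallest such exponent is 15, so the order of 7 is 15.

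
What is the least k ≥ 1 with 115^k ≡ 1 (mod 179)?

178

The order of 115 must divide φ(179) = 179 − 1 = 178 = 2 · 89.
Divisors of 178: 1, 2, 89, 178.
Evaluate successive powers at the divisors of 178:
115^1 ≡ 115 (mod 179)
115^2 ≡ 158 (mod 179)
115^89 ≡ 178 (mod 179)
115^178 ≡ 1 (mod 179) ✓
The smallest such exponent is 178, so the order of 115 is 178.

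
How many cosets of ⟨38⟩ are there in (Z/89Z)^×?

ord(38) | φ(89) = 89 − 1 = 88 = 2^3 · 11.
Divisors of 88: 1, 2, 4, 8, 11, 22, 44, 88.
Check 38^d mod 89 for each divisor in increasing order:
38^1 ≡ 38
38^2 ≡ 20
38^4 ≡ 44
38^8 ≡ 67
38^11 ≡ 12
38^22 ≡ 55
38^44 ≡ 88
38^88 ≡ 1
The order of 38 is 88, so the subgroup it generates has 88 elements.
The index is φ(89) / ord(38) = 88 / 88 = 1.

1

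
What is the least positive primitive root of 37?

2

φ(37) = 37 − 1 = 36 = 2^2 · 3^2.
Test candidates g = 2, 3, … against the prime factors q ∈ {2, 3} of φ(37): g is a generator iff g^(36/q) ≢ 1 for every such q.
g = 2: 2^18 ≡ 36; 2^12 ≡ 26 — none is 1, so 2 is a primitive root.
Hence the least primitive root of 37 is 2.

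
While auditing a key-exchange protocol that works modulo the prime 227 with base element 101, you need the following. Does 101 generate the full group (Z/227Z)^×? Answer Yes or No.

φ(227) = 227 − 1 = 226 = 2 · 113.
An element g generates (Z/227Z)^× iff g^(226/q) ≢ 1 (mod 227) for each prime q ∈ {2, 113}.
101^113 ≡ 1 (mod 227)  [q = 2: ≡ 1 ✗]
101^2 ≡ 213 (mod 227)  [q = 113: ≢ 1 ✓]
Since 101^113 ≡ 1, the order of 101 divides 113 < 226, so 101 is not a primitive root.

No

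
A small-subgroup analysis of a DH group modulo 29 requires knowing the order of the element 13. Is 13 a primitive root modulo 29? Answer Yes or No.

No

φ(29) = 29 − 1 = 28 = 2^2 · 7.
An element g generates (Z/29Z)^× iff g^(28/q) ≢ 1 (mod 29) for each prime q ∈ {2, 7}.
13^14 ≡ 1 (mod 29)  [q = 2: ≡ 1 ✗]
13^4 ≡ 25 (mod 29)  [q = 7: ≢ 1 ✓]
Since 13^14 ≡ 1, the order of 13 divides 14 < 28, so 13 is not a primitive root.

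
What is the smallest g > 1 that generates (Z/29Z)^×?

2

φ(29) = 29 − 1 = 28 = 2^2 · 7.
Test candidates g = 2, 3, … against the prime factors q ∈ {2, 7} of φ(29): g is a generator iff g^(28/q) ≢ 1 for every such q.
g = 2: 2^14 ≡ 28; 2^4 ≡ 16 — none is 1, so 2 is a primitive root.
So 2 is the smallest generator of (Z/29Z)^×.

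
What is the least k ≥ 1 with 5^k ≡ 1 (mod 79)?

Since 5 ∈ (Z/79Z)^×, its order divides φ(79) = 79 − 1 = 78 = 2 · 3 · 13.
Divisors of 78: 1, 2, 3, 6, 13, 26, 39, 78.
Evaluate successive powers at the divisors of 78:
5^1 ≡ 5 (mod 79)
5^2 ≡ 25 (mod 79)
5^3 ≡ 46 (mod 79)
5^6 ≡ 62 (mod 79)
5^13 ≡ 23 (mod 79)
5^26 ≡ 55 (mod 79)
5^39 ≡ 1 (mod 79) ✓
The smallest such exponent is 39, so the order of 5 is 39.

39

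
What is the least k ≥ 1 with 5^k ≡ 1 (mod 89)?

The order of 5 must divide φ(89) = 89 − 1 = 88 = 2^3 · 11.
Divisors of 88: 1, 2, 4, 8, 11, 22, 44, 88.
Test each divisor d:
5^1 ≡ 5 (mod 89)
5^2 ≡ 25 (mod 89)
5^4 ≡ 2 (mod 89)
5^8 ≡ 4 (mod 89)
5^11 ≡ 55 (mod 89)
5^22 ≡ 88 (mod 89)
5^44 ≡ 1 (mod 89) ✓
So ord_89(5) = 44.

44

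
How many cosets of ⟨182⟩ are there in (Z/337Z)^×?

Since 182 ∈ (Z/337Z)^×, its order divides φ(337) = 337 − 1 = 336 = 2^4 · 3 · 7.
Divisors of 336: 1, 2, 3, 4, 6, 7, 8, 12, 14, 16, 21, 24, 28, 42, 48, 56, 84, 112, 168, 336.
Evaluate successive powers at the divisors of 336:
182^1 ≡ 182
182^2 ≡ 98
182^3 ≡ 312
182^4 ≡ 168
182^6 ≡ 288
182^7 ≡ 181
182^8 ≡ 253
182^12 ≡ 42
182^14 ≡ 72
182^16 ≡ 316
182^21 ≡ 226
182^24 ≡ 79
182^28 ≡ 129
182^42 ≡ 189
182^48 ≡ 175
182^56 ≡ 128
182^84 ≡ 336
182^112 ≡ 208
182^168 ≡ 1
Thus |⟨182⟩| = ord(182) = 168.
The index is φ(337) / ord(182) = 336 / 168 = 2.

2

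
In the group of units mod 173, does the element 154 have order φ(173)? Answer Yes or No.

Yes

φ(173) = 173 − 1 = 172 = 2^2 · 43.
An element g generates (Z/173Z)^× iff g^(172/q) ≢ 1 (mod 173) for each prime q ∈ {2, 43}.
154^86 ≡ 172 (mod 173)  [q = 2: ≢ 1 ✓]
154^4 ≡ 52 (mod 173)  [q = 43: ≢ 1 ✓]
None equal 1, so ord_173(154) = 172: 154 is a primitive root.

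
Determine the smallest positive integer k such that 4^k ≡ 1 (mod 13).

By Lagrange's theorem, ord_13(4) divides φ(13) = 13 − 1 = 12 = 2^2 · 3.
Divisors of 12: 1, 2, 3, 4, 6, 12.
Check 4^d mod 13 for each divisor in increasing order:
4^1 ≡ 4
4^2 ≡ 3
4^3 ≡ 12
4^4 ≡ 9
4^6 ≡ 1
Hence ord(4) = 6.

6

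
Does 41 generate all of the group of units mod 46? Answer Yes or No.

φ(46) = φ(2)·φ(23) = 1·22 = 22 = 2 · 11.
It suffices to check that the order of 41 is not a proper divisor of 22: compute 41^(22/q) for q ∈ {2, 11}.
41^11 ≡ 1 (mod 46)  [q = 2: ≡ 1 ✗]
41^2 ≡ 25 (mod 46)  [q = 11: ≢ 1 ✓]
Since 41^11 ≡ 1, the order of 41 divides 11 < 22, so 41 is not a primitive root.

No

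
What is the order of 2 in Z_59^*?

Since 2 ∈ (Z/59Z)^×, its order divides φ(59) = 59 − 1 = 58 = 2 · 29.
Divisors of 58: 1, 2, 29, 58.
Compute 2^d (mod 59) for the divisors d until we hit 1:
2^1 ≡ 2
2^2 ≡ 4
2^29 ≡ 58
2^58 ≡ 1
So ord_59(2) = 58.

58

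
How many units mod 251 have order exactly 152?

0

φ(251) = 251 − 1 = 250 = 2 · 5^3.
Since (Z/251Z)^× is cyclic of order 250, the number of elements of order d is φ(d) when d | 250 and 0 otherwise.
Since 152 ∤ 250, the count is 0.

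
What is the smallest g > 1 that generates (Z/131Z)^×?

2

φ(131) = 131 − 1 = 130 = 2 · 5 · 13.
g is a primitive root iff g^(130/q) ≢ 1 (mod 131) for each prime q ∈ {2, 5, 13}.
g = 2: 2^65 ≡ 130; 2^26 ≡ 53; 2^10 ≡ 107 — none is 1, so 2 is a primitive root.
So 2 is the smallest generator of (Z/131Z)^×.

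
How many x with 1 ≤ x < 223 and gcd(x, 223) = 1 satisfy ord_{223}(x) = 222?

φ(223) = 223 − 1 = 222 = 2 · 3 · 37.
Since (Z/223Z)^× is cyclic of order 222, the number of elements of order d is φ(d) when d | 222 and 0 otherwise.
222 = 2 · 3 · 37 divides 222, and φ(222) = 72.

72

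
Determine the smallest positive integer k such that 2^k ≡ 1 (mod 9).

Since 2 ∈ (Z/9Z)^×, its order divides φ(9) = φ(3^2) = 3·(3−1) = 6 = 2 · 3.
Divisors of 6: 1, 2, 3, 6.
Check 2^d mod 9 for each divisor in increasing order:
2^1 ≡ 2 (mod 9)
2^2 ≡ 4 (mod 9)
2^3 ≡ 8 (mod 9)
2^6 ≡ 1 (mod 9) ✓
Hence ord(2) = 6.

6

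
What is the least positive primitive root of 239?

φ(239) = 239 − 1 = 238 = 2 · 7 · 17.
Test candidates g = 2, 3, … against the prime factors q ∈ {2, 7, 17} of φ(239): g is a generator iff g^(238/q) ≢ 1 for every such q.
g = 2: 2^119 ≡ 1 — hits 1, so not a primitive root.
g = 3: 3^119 ≡ 1 — hits 1, so not a primitive root.
g = 4: 4^119 ≡ 1 — hits 1, so not a primitive root.
g = 5: 5^119 ≡ 1 — hits 1, so not a primitive root.
g = 6: 6^119 ≡ 1 — hits 1, so not a primitive root.
g = 7: 7^119 ≡ 238; 7^34 ≡ 24; 7^14 ≡ 211 — none is 1, so 7 is a primitive root.
So 7 is the smallest generator of (Z/239Z)^×.

7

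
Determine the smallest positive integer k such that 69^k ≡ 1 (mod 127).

The order of 69 must divide φ(127) = 127 − 1 = 126 = 2 · 3^2 · 7.
Divisors of 126: 1, 2, 3, 6, 7, 9, 14, 18, 21, 42, 63, 126.
Compute 69^d (mod 127) for the divisors d until we hit 1:
69^1 ≡ 69
69^2 ≡ 62
69^3 ≡ 87
69^6 ≡ 76
69^7 ≡ 37
69^9 ≡ 8
69^14 ≡ 99
69^18 ≡ 64
69^21 ≡ 107
69^42 ≡ 19
69^63 ≡ 1
So ord_127(69) = 63.

63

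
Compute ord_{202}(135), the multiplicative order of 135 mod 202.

100

By Lagrange's theorem, ord_202(135) divides φ(202) = φ(2)·φ(101) = 1·100 = 100 = 2^2 · 5^2.
Divisors of 100: 1, 2, 4, 5, 10, 20, 25, 50, 100.
Compute 135^d (mod 202) for the divisors d until we hit 1:
135^1 ≡ 135 (mod 202)
135^2 ≡ 45 (mod 202)
135^4 ≡ 5 (mod 202)
135^5 ≡ 69 (mod 202)
135^10 ≡ 115 (mod 202)
135^20 ≡ 95 (mod 202)
135^25 ≡ 91 (mod 202)
135^50 ≡ 201 (mod 202)
135^100 ≡ 1 (mod 202) ✓
The smallest such exponent is 100, so the order of 135 is 100.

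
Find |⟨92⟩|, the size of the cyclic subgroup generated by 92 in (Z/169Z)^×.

13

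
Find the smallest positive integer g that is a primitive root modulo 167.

φ(167) = 167 − 1 = 166 = 2 · 83.
Test candidates g = 2, 3, … against the prime factors q ∈ {2, 83} of φ(167): g is a generator iff g^(166/q) ≢ 1 for every such q.
g = 2: 2^83 ≡ 1 — hits 1, so not a primitive root.
g = 3: 3^83 ≡ 1 — hits 1, so not a primitive root.
g = 4: 4^83 ≡ 1 — hits 1, so not a primitive root.
g = 5: 5^83 ≡ 166; 5^2 ≡ 25 — none is 1, so 5 is a primitive root.
Hence the least primitive root of 167 is 5.

5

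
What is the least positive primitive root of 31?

φ(31) = 31 − 1 = 30 = 2 · 3 · 5.
g is a primitive root iff g^(30/q) ≢ 1 (mod 31) for each prime q ∈ {2, 3, 5}.
g = 2: 2^15 ≡ 1 — hits 1, so not a primitive root.
g = 3: 3^15 ≡ 30; 3^10 ≡ 25; 3^6 ≡ 16 — none is 1, so 3 is a primitive root.
The smallest primitive root modulo 31 is 3.

3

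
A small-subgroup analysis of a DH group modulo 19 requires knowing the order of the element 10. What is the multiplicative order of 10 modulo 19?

18

The order of 10 must divide φ(19) = 19 − 1 = 18 = 2 · 3^2.
Divisors of 18: 1, 2, 3, 6, 9, 18.
Compute 10^d (mod 19) for the divisors d until we hit 1:
10^1 ≡ 10 (mod 19)
10^2 ≡ 5 (mod 19)
10^3 ≡ 12 (mod 19)
10^6 ≡ 11 (mod 19)
10^9 ≡ 18 (mod 19)
10^18 ≡ 1 (mod 19) ✓
So ord_19(10) = 18.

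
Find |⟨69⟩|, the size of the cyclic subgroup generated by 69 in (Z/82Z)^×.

40

Since 69 ∈ (Z/82Z)^×, its order divides φ(82) = φ(2)·φ(41) = 1·40 = 40 = 2^3 · 5.
Divisors of 40: 1, 2, 4, 5, 8, 10, 20, 40.
Compute 69^d (mod 82) for the divisors d until we hit 1:
69^1 ≡ 69 (mod 82)
69^2 ≡ 5 (mod 82)
69^4 ≡ 25 (mod 82)
69^5 ≡ 3 (mod 82)
69^8 ≡ 51 (mod 82)
69^10 ≡ 9 (mod 82)
69^20 ≡ 81 (mod 82)
69^40 ≡ 1 (mod 82) ✓
Therefore the multiplicative order of 69 modulo 82 is 40.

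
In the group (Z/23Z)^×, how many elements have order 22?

10

φ(23) = 23 − 1 = 22 = 2 · 11.
Since (Z/23Z)^× is cyclic of order 22, the number of elements of order d is φ(d) when d | 22 and 0 otherwise.
22 = 2 · 11 divides 22, and φ(22) = 10.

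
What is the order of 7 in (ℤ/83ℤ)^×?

41

By Lagrange's theorem, ord_83(7) divides φ(83) = 83 − 1 = 82 = 2 · 41.
Divisors of 82: 1, 2, 41, 82.
Compute 7^d (mod 83) for the divisors d until we hit 1:
7^1 ≡ 7 (mod 83)
7^2 ≡ 49 (mod 83)
7^41 ≡ 1 (mod 83) ✓
The smallest such exponent is 41, so the order of 7 is 41.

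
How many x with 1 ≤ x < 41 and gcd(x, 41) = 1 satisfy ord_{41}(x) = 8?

4

φ(41) = 41 − 1 = 40 = 2^3 · 5.
(Z/41Z)^× is cyclic (|G| = 40); a cyclic group of order m has exactly φ(d) elements of each order d | m, and none otherwise.
8 = 2^3 divides 40, and φ(8) = 4.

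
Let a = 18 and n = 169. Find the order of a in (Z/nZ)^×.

Since 18 ∈ (Z/169Z)^×, its order divides φ(169) = φ(13^2) = 13·(13−1) = 156 = 2^2 · 3 · 13.
Divisors of 156: 1, 2, 3, 4, 6, 12, 13, 26, 39, 52, 78, 156.
Evaluate successive powers at the divisors of 156:
18^1 ≡ 18
18^2 ≡ 155
18^3 ≡ 86
18^4 ≡ 27
18^6 ≡ 129
18^12 ≡ 79
18^13 ≡ 70
18^26 ≡ 168
18^39 ≡ 99
18^52 ≡ 1
The smallest such exponent is 52, so the order of 18 is 52.

52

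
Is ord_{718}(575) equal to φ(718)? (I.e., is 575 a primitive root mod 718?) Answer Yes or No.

No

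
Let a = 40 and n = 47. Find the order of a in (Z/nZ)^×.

46

The order of 40 must divide φ(47) = 47 − 1 = 46 = 2 · 23.
Divisors of 46: 1, 2, 23, 46.
Evaluate successive powers at the divisors of 46:
40^1 ≡ 40
40^2 ≡ 2
40^23 ≡ 46
40^46 ≡ 1
Therefore the multiplicative order of 40 modulo 47 is 46.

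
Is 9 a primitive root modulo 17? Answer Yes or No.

No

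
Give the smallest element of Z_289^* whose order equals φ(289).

3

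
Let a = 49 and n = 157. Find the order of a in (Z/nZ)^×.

26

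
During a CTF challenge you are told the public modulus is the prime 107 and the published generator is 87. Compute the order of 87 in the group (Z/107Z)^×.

53

The order of 87 must divide φ(107) = 107 − 1 = 106 = 2 · 53.
Divisors of 106: 1, 2, 53, 106.
Test each divisor d:
87^1 ≡ 87 (mod 107)
87^2 ≡ 79 (mod 107)
87^53 ≡ 1 (mod 107) ✓
So ord_107(87) = 53.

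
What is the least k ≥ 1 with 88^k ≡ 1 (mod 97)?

24

The order of 88 must divide φ(97) = 97 − 1 = 96 = 2^5 · 3.
Divisors of 96: 1, 2, 3, 4, 6, 8, 12, 16, 24, 32, 48, 96.
Check 88^d mod 97 for each divisor in increasing order:
88^1 ≡ 88
88^2 ≡ 81
88^3 ≡ 47
88^4 ≡ 62
88^6 ≡ 75
88^8 ≡ 61
88^12 ≡ 96
88^16 ≡ 35
88^24 ≡ 1
So ord_97(88) = 24.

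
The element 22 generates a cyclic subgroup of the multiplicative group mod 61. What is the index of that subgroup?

4

ord(22) | φ(61) = 61 − 1 = 60 = 2^2 · 3 · 5.
Divisors of 60: 1, 2, 3, 4, 5, 6, 10, 12, 15, 20, 30, 60.
Check 22^d mod 61 for each divisor in increasing order:
22^1 ≡ 22 (mod 61)
22^2 ≡ 57 (mod 61)
22^3 ≡ 34 (mod 61)
22^4 ≡ 16 (mod 61)
22^5 ≡ 47 (mod 61)
22^6 ≡ 58 (mod 61)
22^10 ≡ 13 (mod 61)
22^12 ≡ 9 (mod 61)
22^15 ≡ 1 (mod 61) ✓
So ord_61(22) = 15, hence |⟨22⟩| = 15.
Index = |(Z/61Z)^×| / |⟨22⟩| = 60 / 15 = 4.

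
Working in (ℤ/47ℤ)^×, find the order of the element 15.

46

Since 15 ∈ (Z/47Z)^×, its order divides φ(47) = 47 − 1 = 46 = 2 · 23.
Divisors of 46: 1, 2, 23, 46.
Evaluate successive powers at the divisors of 46:
15^1 ≡ 15 (mod 47)
15^2 ≡ 37 (mod 47)
15^23 ≡ 46 (mod 47)
15^46 ≡ 1 (mod 47) ✓
Hence ord(15) = 46.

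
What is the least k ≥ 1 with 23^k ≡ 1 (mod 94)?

46

The order of 23 must divide φ(94) = φ(2)·φ(47) = 1·46 = 46 = 2 · 23.
Divisors of 46: 1, 2, 23, 46.
Compute 23^d (mod 94) for the divisors d until we hit 1:
23^1 ≡ 23
23^2 ≡ 59
23^23 ≡ 93
23^46 ≡ 1
Therefore the multiplicative order of 23 modulo 94 is 46.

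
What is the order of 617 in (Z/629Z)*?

The order of 617 must divide φ(629) = φ(17·37) = (17−1)·(37−1) = 16·36 = 576 = 2^6 · 3^2.
Divisors of 576: 1, 2, 3, 4, 6, 8, 9, 12, 16, 18, 24, 32, 36, 48, 64, 72, 96, 144, 192, 288, 576.
Test each divisor d:
617^1 ≡ 617
617^2 ≡ 144
617^3 ≡ 159
617^4 ≡ 608
617^6 ≡ 121
617^8 ≡ 441
617^9 ≡ 369
617^12 ≡ 174
617^16 ≡ 120
617^18 ≡ 297
617^24 ≡ 84
617^32 ≡ 562
617^36 ≡ 149
617^48 ≡ 137
617^64 ≡ 86
617^72 ≡ 186
617^96 ≡ 528
617^144 ≡ 1
The smallest such exponent is 144, so the order of 617 is 144.

144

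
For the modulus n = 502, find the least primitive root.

φ(502) = φ(2)·φ(251) = 1·250 = 250 = 2 · 5^3.
Test candidates g = 2, 3, … against the prime factors q ∈ {2, 5} of φ(502): g is a generator iff g^(250/q) ≢ 1 for every such q.
g = 2: gcd(2, 502) = 2 > 1, not a unit — skip.
g = 3: 3^125 ≡ 1 — hits 1, so not a primitive root.
g = 4: gcd(4, 502) = 2 > 1, not a unit — skip.
g = 5: 5^125 ≡ 1 — hits 1, so not a primitive root.
g = 6: gcd(6, 502) = 2 > 1, not a unit — skip.
g = 7: 7^125 ≡ 1 — hits 1, so not a primitive root.
g = 8: gcd(8, 502) = 2 > 1, not a unit — skip.
g = 9: 9^125 ≡ 1 — hits 1, so not a primitive root.
g = 10: gcd(10, 502) = 2 > 1, not a unit — skip.
g = 11: 11^125 ≡ 501; 11^50 ≡ 219 — none is 1, so 11 is a primitive root.
So 11 is the smallest generator of (Z/502Z)^×.

11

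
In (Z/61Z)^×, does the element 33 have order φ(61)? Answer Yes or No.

No

φ(61) = 61 − 1 = 60 = 2^2 · 3 · 5.
Test 33^(60/q) mod 61 for each prime factor q of 60:
33^30 ≡ 60 (mod 61)  [q = 2: ≢ 1 ✓]
33^20 ≡ 1 (mod 61)  [q = 3: ≡ 1 ✗]
33^12 ≡ 9 (mod 61)  [q = 5: ≢ 1 ✓]
The check at q = 3 fails, so 33 generates a proper subgroup.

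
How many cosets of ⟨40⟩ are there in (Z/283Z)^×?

By Lagrange's theorem, ord_283(40) divides φ(283) = 283 − 1 = 282 = 2 · 3 · 47.
Divisors of 282: 1, 2, 3, 6, 47, 94, 141, 282.
Test each divisor d:
40^1 ≡ 40 (mod 283)
40^2 ≡ 185 (mod 283)
40^3 ≡ 42 (mod 283)
40^6 ≡ 66 (mod 283)
40^47 ≡ 238 (mod 283)
40^94 ≡ 44 (mod 283)
40^141 ≡ 1 (mod 283) ✓
The order of 40 is 141, so the subgroup it generates has 141 elements.
[(Z/283Z)^× : ⟨40⟩] = 282/141 = 2.

2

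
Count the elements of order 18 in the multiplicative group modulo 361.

φ(361) = φ(19^2) = 19·(19−1) = 342 = 2 · 3^2 · 19.
Since (Z/361Z)^× is cyclic of order 342, the number of elements of order d is φ(d) when d | 342 and 0 otherwise.
18 = 2 · 3^2 divides 342, and φ(18) = 6.

6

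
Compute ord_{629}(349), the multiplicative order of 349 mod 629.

The order of 349 must divide φ(629) = φ(17·37) = (17−1)·(37−1) = 16·36 = 576 = 2^6 · 3^2.
Divisors of 576: 1, 2, 3, 4, 6, 8, 9, 12, 16, 18, 24, 32, 36, 48, 64, 72, 96, 144, 192, 288, 576.
Test each divisor d:
349^1 ≡ 349 (mod 629)
349^2 ≡ 404 (mod 629)
349^3 ≡ 100 (mod 629)
349^4 ≡ 305 (mod 629)
349^6 ≡ 565 (mod 629)
349^8 ≡ 562 (mod 629)
349^9 ≡ 519 (mod 629)
349^12 ≡ 322 (mod 629)
349^16 ≡ 86 (mod 629)
349^18 ≡ 149 (mod 629)
349^24 ≡ 528 (mod 629)
349^32 ≡ 477 (mod 629)
349^36 ≡ 186 (mod 629)
349^48 ≡ 137 (mod 629)
349^64 ≡ 460 (mod 629)
349^72 ≡ 1 (mod 629) ✓
Therefore the multiplicative order of 349 modulo 629 is 72.

72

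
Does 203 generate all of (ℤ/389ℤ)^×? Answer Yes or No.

Yes

φ(389) = 389 − 1 = 388 = 2^2 · 97.
An element g generates (Z/389Z)^× iff g^(388/q) ≢ 1 (mod 389) for each prime q ∈ {2, 97}.
203^194 ≡ 388 (mod 389)  [q = 2: ≢ 1 ✓]
203^4 ≡ 236 (mod 389)  [q = 97: ≢ 1 ✓]
Every test exponent gives a nontrivial residue, hence 203 generates the full group.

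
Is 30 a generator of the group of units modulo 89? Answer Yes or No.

Yes

φ(89) = 89 − 1 = 88 = 2^3 · 11.
It suffices to check that the order of 30 is not a proper divisor of 88: compute 30^(88/q) for q ∈ {2, 11}.
30^44 ≡ 88 (mod 89)  [q = 2: ≢ 1 ✓]
30^8 ≡ 32 (mod 89)  [q = 11: ≢ 1 ✓]
Every test exponent gives a nontrivial residue, hence 30 generates the full group.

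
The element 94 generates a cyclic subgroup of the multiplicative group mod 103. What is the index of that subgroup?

The order of 94 must divide φ(103) = 103 − 1 = 102 = 2 · 3 · 17.
Divisors of 102: 1, 2, 3, 6, 17, 34, 51, 102.
Evaluate successive powers at the divisors of 102:
94^1 ≡ 94 (mod 103)
94^2 ≡ 81 (mod 103)
94^3 ≡ 95 (mod 103)
94^6 ≡ 64 (mod 103)
94^17 ≡ 102 (mod 103)
94^34 ≡ 1 (mod 103) ✓
Thus |⟨94⟩| = ord(94) = 34.
Index = |(Z/103Z)^×| / |⟨94⟩| = 102 / 34 = 3.

3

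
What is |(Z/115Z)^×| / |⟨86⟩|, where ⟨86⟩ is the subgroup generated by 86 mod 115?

4

By Lagrange's theorem, ord_115(86) divides φ(115) = φ(5·23) = (5−1)·(23−1) = 4·22 = 88 = 2^3 · 11.
Divisors of 88: 1, 2, 4, 8, 11, 22, 44, 88.
Evaluate successive powers at the divisors of 88:
86^1 ≡ 86 (mod 115)
86^2 ≡ 36 (mod 115)
86^4 ≡ 31 (mod 115)
86^8 ≡ 41 (mod 115)
86^11 ≡ 91 (mod 115)
86^22 ≡ 1 (mod 115) ✓
Thus |⟨86⟩| = ord(86) = 22.
Index = |(Z/115Z)^×| / |⟨86⟩| = 88 / 22 = 4.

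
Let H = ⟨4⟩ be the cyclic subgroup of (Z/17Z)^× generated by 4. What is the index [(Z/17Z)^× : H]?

4

Since 4 ∈ (Z/17Z)^×, its order divides φ(17) = 17 − 1 = 16 = 2^4.
Divisors of 16: 1, 2, 4, 8, 16.
Compute 4^d (mod 17) for the divisors d until we hit 1:
4^1 ≡ 4
4^2 ≡ 16
4^4 ≡ 1
The order of 4 is 4, so the subgroup it generates has 4 elements.
Index = |(Z/17Z)^×| / |⟨4⟩| = 16 / 4 = 4.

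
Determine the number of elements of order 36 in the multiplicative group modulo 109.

12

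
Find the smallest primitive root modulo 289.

φ(289) = φ(17^2) = 17·(17−1) = 272 = 2^4 · 17.
Test candidates g = 2, 3, … against the prime factors q ∈ {2, 17} of φ(289): g is a generator iff g^(272/q) ≢ 1 for every such q.
g = 2: 2^136 ≡ 1 — hits 1, so not a primitive root.
g = 3: 3^136 ≡ 288; 3^16 ≡ 171 — none is 1, so 3 is a primitive root.
The smallest primitive root modulo 289 is 3.

3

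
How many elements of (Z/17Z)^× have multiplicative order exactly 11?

φ(17) = 17 − 1 = 16 = 2^4.
In a cyclic group of order 16, there are φ(d) elements of order d for each divisor d of 16, and zero for non-divisors.
Since 11 ∤ 16, the count is 0.

0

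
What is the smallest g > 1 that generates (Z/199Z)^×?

φ(199) = 199 − 1 = 198 = 2 · 3^2 · 11.
Test candidates g = 2, 3, … against the prime factors q ∈ {2, 3, 11} of φ(199): g is a generator iff g^(198/q) ≢ 1 for every such q.
g = 2: 2^99 ≡ 1 — hits 1, so not a primitive root.
g = 3: 3^99 ≡ 198; 3^66 ≡ 106; 3^18 ≡ 125 — none is 1, so 3 is a primitive root.
Hence the least primitive root of 199 is 3.

3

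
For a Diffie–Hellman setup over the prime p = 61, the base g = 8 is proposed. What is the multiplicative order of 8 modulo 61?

20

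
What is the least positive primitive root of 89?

φ(89) = 89 − 1 = 88 = 2^3 · 11.
g is a primitive root iff g^(88/q) ≢ 1 (mod 89) for each prime q ∈ {2, 11}.
g = 2: 2^44 ≡ 1 — hits 1, so not a primitive root.
g = 3: 3^44 ≡ 88; 3^8 ≡ 64 — none is 1, so 3 is a primitive root.
Hence the least primitive root of 89 is 3.

3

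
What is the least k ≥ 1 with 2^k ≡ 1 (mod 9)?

By Lagrange's theorem, ord_9(2) divides φ(9) = φ(3^2) = 3·(3−1) = 6 = 2 · 3.
Divisors of 6: 1, 2, 3, 6.
Test each divisor d:
2^1 ≡ 2
2^2 ≡ 4
2^3 ≡ 8
2^6 ≡ 1
The smallest such exponent is 6, so the order of 2 is 6.

6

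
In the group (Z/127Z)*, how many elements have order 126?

φ(127) = 127 − 1 = 126 = 2 · 3^2 · 7.
Since (Z/127Z)^× is cyclic of order 126, the number of elements of order d is φ(d) when d | 126 and 0 otherwise.
126 = 2 · 3^2 · 7 divides 126, and φ(126) = 36.

36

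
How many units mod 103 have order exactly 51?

φ(103) = 103 − 1 = 102 = 2 · 3 · 17.
In a cyclic group of order 102, there are φ(d) elements of order d for each divisor d of 102, and zero for non-divisors.
51 = 3 · 17 divides 102, and φ(51) = 32.

32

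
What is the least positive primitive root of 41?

6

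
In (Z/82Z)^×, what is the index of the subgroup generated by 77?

2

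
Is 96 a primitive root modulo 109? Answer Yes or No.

φ(109) = 109 − 1 = 108 = 2^2 · 3^3.
It suffices to check that the order of 96 is not a proper divisor of 108: compute 96^(108/q) for q ∈ {2, 3}.
96^54 ≡ 108 (mod 109)  [q = 2: ≢ 1 ✓]
96^36 ≡ 63 (mod 109)  [q = 3: ≢ 1 ✓]
All checks pass, so 96 has order 108 and is a primitive root modulo 109.

Yes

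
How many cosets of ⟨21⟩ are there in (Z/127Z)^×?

2

By Lagrange's theorem, ord_127(21) divides φ(127) = 127 − 1 = 126 = 2 · 3^2 · 7.
Divisors of 126: 1, 2, 3, 6, 7, 9, 14, 18, 21, 42, 63, 126.
Evaluate successive powers at the divisors of 126:
21^1 ≡ 21 (mod 127)
21^2 ≡ 60 (mod 127)
21^3 ≡ 117 (mod 127)
21^6 ≡ 100 (mod 127)
21^7 ≡ 68 (mod 127)
21^9 ≡ 16 (mod 127)
21^14 ≡ 52 (mod 127)
21^18 ≡ 2 (mod 127)
21^21 ≡ 107 (mod 127)
21^42 ≡ 19 (mod 127)
21^63 ≡ 1 (mod 127) ✓
The order of 21 is 63, so the subgroup it generates has 63 elements.
Index = |(Z/127Z)^×| / |⟨21⟩| = 126 / 63 = 2.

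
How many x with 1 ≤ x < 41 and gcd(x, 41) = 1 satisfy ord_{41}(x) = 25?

0

φ(41) = 41 − 1 = 40 = 2^3 · 5.
Since (Z/41Z)^× is cyclic of order 40, the number of elements of order d is φ(d) when d | 40 and 0 otherwise.
Since 25 ∤ 40, the count is 0.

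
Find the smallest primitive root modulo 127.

3

φ(127) = 127 − 1 = 126 = 2 · 3^2 · 7.
g is a primitive root iff g^(126/q) ≢ 1 (mod 127) for each prime q ∈ {2, 3, 7}.
g = 2: 2^63 ≡ 1 — hits 1, so not a primitive root.
g = 3: 3^63 ≡ 126; 3^42 ≡ 107; 3^18 ≡ 4 — none is 1, so 3 is a primitive root.
So 3 is the smallest generator of (Z/127Z)^×.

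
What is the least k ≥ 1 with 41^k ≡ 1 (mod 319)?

20

ord(41) | φ(319) = φ(11·29) = (11−1)·(29−1) = 10·28 = 280 = 2^3 · 5 · 7.
Divisors of 280: 1, 2, 4, 5, 7, 8, 10, 14, 20, 28, 35, 40, 56, 70, 140, 280.
Check 41^d mod 319 for each divisor in increasing order:
41^1 ≡ 41
41^2 ≡ 86
41^4 ≡ 59
41^5 ≡ 186
41^7 ≡ 46
41^8 ≡ 291
41^10 ≡ 144
41^14 ≡ 202
41^20 ≡ 1
Therefore the multiplicative order of 41 modulo 319 is 20.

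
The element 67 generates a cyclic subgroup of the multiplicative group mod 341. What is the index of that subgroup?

By Lagrange's theorem, ord_341(67) divides φ(341) = φ(11·31) = (11−1)·(31−1) = 10·30 = 300 = 2^2 · 3 · 5^2.
Divisors of 300: 1, 2, 3, 4, 5, 6, 10, 12, 15, 20, 25, 30, 50, 60, 75, 100, 150, 300.
Test each divisor d:
67^1 ≡ 67 (mod 341)
67^2 ≡ 56 (mod 341)
67^3 ≡ 1 (mod 341) ✓
The order of 67 is 3, so the subgroup it generates has 3 elements.
Index = |(Z/341Z)^×| / |⟨67⟩| = 300 / 3 = 100.

100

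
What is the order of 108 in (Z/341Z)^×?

By Lagrange's theorem, ord_341(108) divides φ(341) = φ(11·31) = (11−1)·(31−1) = 10·30 = 300 = 2^2 · 3 · 5^2.
Divisors of 300: 1, 2, 3, 4, 5, 6, 10, 12, 15, 20, 25, 30, 50, 60, 75, 100, 150, 300.
Check 108^d mod 341 for each divisor in increasing order:
108^1 ≡ 108
108^2 ≡ 70
108^3 ≡ 58
108^4 ≡ 126
108^5 ≡ 309
108^6 ≡ 295
108^10 ≡ 1
The smallest such exponent is 10, so the order of 108 is 10.

10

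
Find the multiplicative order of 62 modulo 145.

28

Since 62 ∈ (Z/145Z)^×, its order divides φ(145) = φ(5·29) = (5−1)·(29−1) = 4·28 = 112 = 2^4 · 7.
Divisors of 112: 1, 2, 4, 7, 8, 14, 16, 28, 56, 112.
Compute 62^d (mod 145) for the divisors d until we hit 1:
62^1 ≡ 62 (mod 145)
62^2 ≡ 74 (mod 145)
62^4 ≡ 111 (mod 145)
62^7 ≡ 28 (mod 145)
62^8 ≡ 141 (mod 145)
62^14 ≡ 59 (mod 145)
62^16 ≡ 16 (mod 145)
62^28 ≡ 1 (mod 145) ✓
Therefore the multiplicative order of 62 modulo 145 is 28.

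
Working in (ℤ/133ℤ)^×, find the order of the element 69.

6

ord(69) | φ(133) = φ(7·19) = (7−1)·(19−1) = 6·18 = 108 = 2^2 · 3^3.
Divisors of 108: 1, 2, 3, 4, 6, 9, 12, 18, 27, 36, 54, 108.
Evaluate successive powers at the divisors of 108:
69^1 ≡ 69 (mod 133)
69^2 ≡ 106 (mod 133)
69^3 ≡ 132 (mod 133)
69^4 ≡ 64 (mod 133)
69^6 ≡ 1 (mod 133) ✓
The smallest such exponent is 6, so the order of 69 is 6.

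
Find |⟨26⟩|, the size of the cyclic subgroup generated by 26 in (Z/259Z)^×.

By Lagrange's theorem, ord_259(26) divides φ(259) = φ(7·37) = (7−1)·(37−1) = 6·36 = 216 = 2^3 · 3^3.
Divisors of 216: 1, 2, 3, 4, 6, 8, 9, 12, 18, 24, 27, 36, 54, 72, 108, 216.
Compute 26^d (mod 259) for the divisors d until we hit 1:
26^1 ≡ 26 (mod 259)
26^2 ≡ 158 (mod 259)
26^3 ≡ 223 (mod 259)
26^4 ≡ 100 (mod 259)
26^6 ≡ 1 (mod 259) ✓
So ord_259(26) = 6.

6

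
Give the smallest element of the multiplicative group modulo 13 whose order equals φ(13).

2

φ(13) = 13 − 1 = 12 = 2^2 · 3.
Test candidates g = 2, 3, … against the prime factors q ∈ {2, 3} of φ(13): g is a generator iff g^(12/q) ≢ 1 for every such q.
g = 2: 2^6 ≡ 12; 2^4 ≡ 3 — none is 1, so 2 is a primitive root.
So 2 is the smallest generator of (Z/13Z)^×.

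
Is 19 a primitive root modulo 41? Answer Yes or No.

Yes

φ(41) = 41 − 1 = 40 = 2^3 · 5.
An element g generates (Z/41Z)^× iff g^(40/q) ≢ 1 (mod 41) for each prime q ∈ {2, 5}.
19^20 ≡ 40 (mod 41)  [q = 2: ≢ 1 ✓]
19^8 ≡ 37 (mod 41)  [q = 5: ≢ 1 ✓]
All checks pass, so 19 has order 40 and is a primitive root modulo 41.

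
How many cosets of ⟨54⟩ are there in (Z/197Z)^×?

4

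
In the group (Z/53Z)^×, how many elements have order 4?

2

φ(53) = 53 − 1 = 52 = 2^2 · 13.
In a cyclic group of order 52, there are φ(d) elements of order d for each divisor d of 52, and zero for non-divisors.
4 = 2^2 divides 52, and φ(4) = 2.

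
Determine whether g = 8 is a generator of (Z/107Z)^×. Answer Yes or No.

Yes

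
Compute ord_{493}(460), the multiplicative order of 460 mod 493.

By Lagrange's theorem, ord_493(460) divides φ(493) = φ(17·29) = (17−1)·(29−1) = 16·28 = 448 = 2^6 · 7.
Divisors of 448: 1, 2, 4, 7, 8, 14, 16, 28, 32, 56, 64, 112, 224, 448.
Check 460^d mod 493 for each divisor in increasing order:
460^1 ≡ 460 (mod 493)
460^2 ≡ 103 (mod 493)
460^4 ≡ 256 (mod 493)
460^7 ≡ 1 (mod 493) ✓
So ord_493(460) = 7.

7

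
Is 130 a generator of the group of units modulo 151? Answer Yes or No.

φ(151) = 151 − 1 = 150 = 2 · 3 · 5^2.
Test 130^(150/q) mod 151 for each prime factor q of 150:
130^75 ≡ 150 (mod 151)  [q = 2: ≢ 1 ✓]
130^50 ≡ 32 (mod 151)  [q = 3: ≢ 1 ✓]
130^30 ≡ 19 (mod 151)  [q = 5: ≢ 1 ✓]
Every test exponent gives a nontrivial residue, hence 130 generates the full group.

Yes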